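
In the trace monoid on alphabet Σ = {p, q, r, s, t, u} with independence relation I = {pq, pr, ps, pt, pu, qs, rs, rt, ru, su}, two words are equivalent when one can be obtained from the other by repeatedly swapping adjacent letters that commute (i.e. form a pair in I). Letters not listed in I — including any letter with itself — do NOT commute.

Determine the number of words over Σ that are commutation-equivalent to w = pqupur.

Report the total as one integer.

#0=p has no predecessor
#1=q has no predecessor
#2=u depends on [1:q]
#3=p depends on [0:p]
#4=u depends on [2:u]
#5=r depends on [1:q]
sources: [0:p, 1:q]
N(rest) = Σ N(rest − s) over sources s of rest; N(one piece) = 1:
  size 1 → [3]=1  [4]=1  [5]=1
  size 2 → [0,3]=1  [2,4]=1  [3,4]=2  [3,5]=2  [4,5]=2
  size 3 → [0,3,4]=3  [0,3,5]=3  [2,3,4]=3  [2,4,5]=3  [3,4,5]=6
  size 4 → [0,2,3,4]=6  [0,3,4,5]=12  [1,2,4,5]=3  [2,3,4,5]=12
  first=0(p) contributes 15
  first=1(q) contributes 30
|[w]| = 45

45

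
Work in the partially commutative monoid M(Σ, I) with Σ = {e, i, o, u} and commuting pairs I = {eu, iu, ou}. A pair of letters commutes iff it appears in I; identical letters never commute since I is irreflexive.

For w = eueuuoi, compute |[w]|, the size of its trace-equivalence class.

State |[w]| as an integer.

35

#0=e has no predecessor
#1=u has no predecessor
#2=e depends on [0:e]
#3=u depends on [1:u]
#4=u depends on [3:u]
#5=o depends on [2:e]
#6=i depends on [5:o]
sources: [0:e, 1:u]
N(rest) = Σ N(rest − s) over sources s of rest; N(one piece) = 1:
  size 1 → [4]=1  [6]=1
  size 2 → [3,4]=1  [4,6]=2  [5,6]=1
  size 3 → [1,3,4]=1  [2,5,6]=1  [3,4,6]=3  [4,5,6]=3
  size 4 → [0,2,5,6]=1  [1,3,4,6]=4  [2,4,5,6]=4  [3,4,5,6]=6
  size 5 → [0,2,4,5,6]=5  [1,3,4,5,6]=10  [2,3,4,5,6]=10
  first=0(e) contributes 20
  first=1(u) contributes 15
|[w]| = 35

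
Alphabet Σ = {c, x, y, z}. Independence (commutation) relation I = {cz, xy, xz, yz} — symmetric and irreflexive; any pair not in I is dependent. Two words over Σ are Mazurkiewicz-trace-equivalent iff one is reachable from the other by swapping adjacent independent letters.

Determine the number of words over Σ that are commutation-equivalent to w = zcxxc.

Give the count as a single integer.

drop 0:z onto floor
drop 1:c onto floor
drop 2:x onto {1:c}
drop 3:x onto {2:x}
drop 4:c onto {3:x}
ground layer = {0:z, 1:c}
drop-orders for the pieces not yet dropped (sum over which currently-grounded one goes next):
  1 to go: {0} 1  {4} 1
  2 to go: {0,4} 2  {3,4} 1
  3 to go: {0,3,4} 3  {2,3,4} 1
  if 0:z drops first: 1 orders
  if 1:c drops first: 4 orders
heap linearizations: 5

5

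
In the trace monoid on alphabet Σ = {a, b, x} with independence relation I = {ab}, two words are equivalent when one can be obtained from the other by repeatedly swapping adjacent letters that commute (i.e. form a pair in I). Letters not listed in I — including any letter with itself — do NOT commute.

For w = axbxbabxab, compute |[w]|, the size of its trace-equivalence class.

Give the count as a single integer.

#0=a has no predecessor
#1=x depends on [0:a]
#2=b depends on [1:x]
#3=x depends on [2:b]
#4=b depends on [3:x]
#5=a depends on [3:x]
#6=b depends on [4:b]
#7=x depends on [5:a, 6:b]
#8=a depends on [7:x]
#9=b depends on [7:x]
sources: [0:a]
N(rest) = Σ N(rest − s) over sources s of rest; N(one piece) = 1:
  size 1 → [8]=1  [9]=1
  size 2 → [8,9]=2
  size 3 → [7,8,9]=2
  size 4 → [5,7,8,9]=2  [6,7,8,9]=2
  size 5 → [4,6,7,8,9]=2  [5,6,7,8,9]=4
  size 6 → [4,5,6,7,8,9]=6
  size 7 → [3,4,5,6,7,8,9]=6
  size 8 → [2,3,4,5,6,7,8,9]=6
  first=0(a) contributes 6

6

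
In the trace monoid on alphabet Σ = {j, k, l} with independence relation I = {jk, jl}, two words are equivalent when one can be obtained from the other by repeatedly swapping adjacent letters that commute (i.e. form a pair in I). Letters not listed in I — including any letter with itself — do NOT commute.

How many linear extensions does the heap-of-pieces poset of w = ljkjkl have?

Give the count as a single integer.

15

#0=l has no predecessor
#1=j has no predecessor
#2=k depends on [0:l]
#3=j depends on [1:j]
#4=k depends on [2:k]
#5=l depends on [4:k]
sources: [0:l, 1:j]
N(rest) = Σ N(rest − s) over sources s of rest; N(one piece) = 1:
  size 1 → [3]=1  [5]=1
  size 2 → [1,3]=1  [3,5]=2  [4,5]=1
  size 3 → [1,3,5]=3  [2,4,5]=1  [3,4,5]=3
  size 4 → [0,2,4,5]=1  [1,3,4,5]=6  [2,3,4,5]=4
  first=0(l) contributes 10
  first=1(j) contributes 5
|[w]| = 15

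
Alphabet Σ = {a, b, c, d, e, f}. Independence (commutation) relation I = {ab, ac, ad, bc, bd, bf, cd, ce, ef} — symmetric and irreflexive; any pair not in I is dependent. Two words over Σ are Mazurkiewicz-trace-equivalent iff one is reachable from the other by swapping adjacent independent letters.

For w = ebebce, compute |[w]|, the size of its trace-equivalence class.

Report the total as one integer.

drop 0:e onto floor
drop 1:b onto {0:e}
drop 2:e onto {1:b}
drop 3:b onto {2:e}
drop 4:c onto floor
drop 5:e onto {3:b}
ground layer = {0:e, 4:c}
drop-orders for the pieces not yet dropped (sum over which currently-grounded one goes next):
  1 to go: {4} 1  {5} 1
  2 to go: {3,5} 1  {4,5} 2
  3 to go: {2,3,5} 1  {3,4,5} 3
  4 to go: {1,2,3,5} 1  {2,3,4,5} 4
  if 0:e drops first: 5 orders
  if 4:c drops first: 1 orders
heap linearizations: 6

6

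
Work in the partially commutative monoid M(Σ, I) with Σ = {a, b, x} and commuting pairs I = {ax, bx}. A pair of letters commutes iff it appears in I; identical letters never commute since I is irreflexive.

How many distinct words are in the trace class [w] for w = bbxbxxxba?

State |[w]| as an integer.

126

#0=b has no predecessor
#1=b depends on [0:b]
#2=x has no predecessor
#3=b depends on [1:b]
#4=x depends on [2:x]
#5=x depends on [4:x]
#6=x depends on [5:x]
#7=b depends on [3:b]
#8=a depends on [7:b]
sources: [0:b, 2:x]
N(rest) = Σ N(rest − s) over sources s of rest; N(one piece) = 1:
  size 1 → [6]=1  [8]=1
  size 2 → [5,6]=1  [6,8]=2  [7,8]=1
  size 3 → [3,7,8]=1  [4,5,6]=1  [5,6,8]=3  [6,7,8]=3
  size 4 → [1,3,7,8]=1  [2,4,5,6]=1  [3,6,7,8]=4  [4,5,6,8]=4  [5,6,7,8]=6
  size 5 → [0,1,3,7,8]=1  [1,3,6,7,8]=5  [2,4,5,6,8]=5  [3,5,6,7,8]=10  [4,5,6,7,8]=10
  size 6 → [0,1,3,6,7,8]=6  [1,3,5,6,7,8]=15  [2,4,5,6,7,8]=15  [3,4,5,6,7,8]=20
  size 7 → [0,1,3,5,6,7,8]=21  [1,3,4,5,6,7,8]=35  [2,3,4,5,6,7,8]=35
  first=0(b) contributes 70
  first=2(x) contributes 56
|[w]| = 126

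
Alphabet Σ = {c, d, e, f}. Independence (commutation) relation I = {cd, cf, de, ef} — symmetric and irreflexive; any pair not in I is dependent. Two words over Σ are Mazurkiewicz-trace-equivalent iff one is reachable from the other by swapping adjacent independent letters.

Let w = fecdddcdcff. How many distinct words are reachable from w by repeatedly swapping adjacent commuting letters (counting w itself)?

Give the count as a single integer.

drop 0:f onto floor
drop 1:e onto floor
drop 2:c onto {1:e}
drop 3:d onto {0:f}
drop 4:d onto {3:d}
drop 5:d onto {4:d}
drop 6:c onto {2:c}
drop 7:d onto {5:d}
drop 8:c onto {6:c}
drop 9:f onto {7:d}
drop 10:f onto {9:f}
ground layer = {0:f, 1:e}
drop-orders for the pieces not yet dropped (sum over which currently-grounded one goes next):
  1 to go: {8} 1  {10} 1
  2 to go: {6,8} 1  {8,10} 2  {9,10} 1
  3 to go: {2,6,8} 1  {6,8,10} 3  {7,9,10} 1  {8,9,10} 3
  4 to go: {1,2,6,8} 1  {2,6,8,10} 4  {5,7,9,10} 1  {6,8,9,10} 6  {7,8,9,10} 4
  5 to go: {1,2,6,8,10} 5  {2,6,8,9,10} 10  {4,5,7,9,10} 1  {5,7,8,9,10} 5  {6,7,8,9,10} 10
  6 to go: {1,2,6,8,9,10} 15  {2,6,7,8,9,10} 20  {3,4,5,7,9,10} 1  {4,5,7,8,9,10} 6  {5,6,7,8,9,10} 15
  7 to go: {0,3,4,5,7,9,10} 1  {1,2,6,7,8,9,10} 35  {2,5,6,7,8,9,10} 35  {3,4,5,7,8,9,10} 7  {4,5,6,7,8,9,10} 21
  8 to go: {0,3,4,5,7,8,9,10} 8  {1,2,5,6,7,8,9,10} 70  {2,4,5,6,7,8,9,10} 56  {3,4,5,6,7,8,9,10} 28
  9 to go: {0,3,4,5,6,7,8,9,10} 36  {1,2,4,5,6,7,8,9,10} 126  {2,3,4,5,6,7,8,9,10} 84
  if 0:f drops first: 210 orders
  if 1:e drops first: 120 orders
heap linearizations: 330

330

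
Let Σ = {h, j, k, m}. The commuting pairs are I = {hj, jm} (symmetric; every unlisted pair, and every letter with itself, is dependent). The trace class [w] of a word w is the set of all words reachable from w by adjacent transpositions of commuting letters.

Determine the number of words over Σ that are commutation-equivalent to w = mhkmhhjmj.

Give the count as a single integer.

#0=m has no predecessor
#1=h depends on [0:m]
#2=k depends on [1:h]
#3=m depends on [2:k]
#4=h depends on [3:m]
#5=h depends on [4:h]
#6=j depends on [2:k]
#7=m depends on [5:h]
#8=j depends on [6:j]
sources: [0:m]
N(rest) = Σ N(rest − s) over sources s of rest; N(one piece) = 1:
  size 1 → [7]=1  [8]=1
  size 2 → [5,7]=1  [6,8]=1  [7,8]=2
  size 3 → [4,5,7]=1  [5,7,8]=3  [6,7,8]=3
  size 4 → [3,4,5,7]=1  [4,5,7,8]=4  [5,6,7,8]=6
  size 5 → [3,4,5,7,8]=5  [4,5,6,7,8]=10
  size 6 → [3,4,5,6,7,8]=15
  size 7 → [2,3,4,5,6,7,8]=15
  first=0(m) contributes 15

15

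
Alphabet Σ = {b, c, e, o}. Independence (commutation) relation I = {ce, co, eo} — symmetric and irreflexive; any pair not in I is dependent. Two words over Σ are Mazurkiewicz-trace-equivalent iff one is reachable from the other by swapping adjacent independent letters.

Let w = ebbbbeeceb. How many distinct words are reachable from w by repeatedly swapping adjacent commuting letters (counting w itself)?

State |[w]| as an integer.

#0=e has no predecessor
#1=b depends on [0:e]
#2=b depends on [1:b]
#3=b depends on [2:b]
#4=b depends on [3:b]
#5=e depends on [4:b]
#6=e depends on [5:e]
#7=c depends on [4:b]
#8=e depends on [6:e]
#9=b depends on [7:c, 8:e]
sources: [0:e]
N(rest) = Σ N(rest − s) over sources s of rest; N(one piece) = 1:
  size 1 → [9]=1
  size 2 → [7,9]=1  [8,9]=1
  size 3 → [6,8,9]=1  [7,8,9]=2
  size 4 → [5,6,8,9]=1  [6,7,8,9]=3
  size 5 → [5,6,7,8,9]=4
  size 6 → [4,5,6,7,8,9]=4
  size 7 → [3,4,5,6,7,8,9]=4
  size 8 → [2,3,4,5,6,7,8,9]=4
  first=0(e) contributes 4

4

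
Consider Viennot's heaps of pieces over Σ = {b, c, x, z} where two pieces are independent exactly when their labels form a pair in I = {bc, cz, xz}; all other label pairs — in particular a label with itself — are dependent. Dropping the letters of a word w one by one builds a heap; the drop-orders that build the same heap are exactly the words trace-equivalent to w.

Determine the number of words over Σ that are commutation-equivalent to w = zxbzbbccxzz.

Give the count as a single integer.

149

drop 0:z onto floor
drop 1:x onto floor
drop 2:b onto {0:z, 1:x}
drop 3:z onto {2:b}
drop 4:b onto {3:z}
drop 5:b onto {4:b}
drop 6:c onto {1:x}
drop 7:c onto {6:c}
drop 8:x onto {5:b, 7:c}
drop 9:z onto {5:b}
drop 10:z onto {9:z}
ground layer = {0:z, 1:x}
drop-orders for the pieces not yet dropped (sum over which currently-grounded one goes next):
  1 to go: {8} 1  {10} 1
  2 to go: {7,8} 1  {8,10} 2  {9,10} 1
  3 to go: {6,7,8} 1  {7,8,10} 3  {8,9,10} 3
  4 to go: {5,8,9,10} 3  {6,7,8,10} 4  {7,8,9,10} 6
  5 to go: {4,5,8,9,10} 3  {5,7,8,9,10} 9  {6,7,8,9,10} 10
  6 to go: {3,4,5,8,9,10} 3  {4,5,7,8,9,10} 12  {5,6,7,8,9,10} 19
  7 to go: {2,3,4,5,8,9,10} 3  {3,4,5,7,8,9,10} 15  {4,5,6,7,8,9,10} 31
  8 to go: {0,2,3,4,5,8,9,10} 3  {2,3,4,5,7,8,9,10} 18  {3,4,5,6,7,8,9,10} 46
  9 to go: {0,2,3,4,5,7,8,9,10} 21  {2,3,4,5,6,7,8,9,10} 64
  if 0:z drops first: 64 orders
  if 1:x drops first: 85 orders
heap linearizations: 149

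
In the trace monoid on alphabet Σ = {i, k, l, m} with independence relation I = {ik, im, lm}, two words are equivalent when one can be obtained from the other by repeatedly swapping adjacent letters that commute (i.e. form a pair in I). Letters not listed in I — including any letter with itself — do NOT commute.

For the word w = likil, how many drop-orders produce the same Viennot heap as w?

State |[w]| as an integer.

drop 0:l onto floor
drop 1:i onto {0:l}
drop 2:k onto {0:l}
drop 3:i onto {1:i}
drop 4:l onto {2:k, 3:i}
ground layer = {0:l}
drop-orders for the pieces not yet dropped (sum over which currently-grounded one goes next):
  1 to go: {4} 1
  2 to go: {2,4} 1  {3,4} 1
  3 to go: {1,3,4} 1  {2,3,4} 2
  if 0:l drops first: 3 orders

3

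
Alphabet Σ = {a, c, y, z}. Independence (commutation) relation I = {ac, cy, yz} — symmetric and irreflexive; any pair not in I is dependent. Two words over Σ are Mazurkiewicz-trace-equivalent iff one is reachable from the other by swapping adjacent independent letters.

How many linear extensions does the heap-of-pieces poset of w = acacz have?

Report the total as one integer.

drop 0:a onto floor
drop 1:c onto floor
drop 2:a onto {0:a}
drop 3:c onto {1:c}
drop 4:z onto {2:a, 3:c}
ground layer = {0:a, 1:c}
drop-orders for the pieces not yet dropped (sum over which currently-grounded one goes next):
  1 to go: {4} 1
  2 to go: {2,4} 1  {3,4} 1
  3 to go: {0,2,4} 1  {1,3,4} 1  {2,3,4} 2
  if 0:a drops first: 3 orders
  if 1:c drops first: 3 orders
heap linearizations: 6

6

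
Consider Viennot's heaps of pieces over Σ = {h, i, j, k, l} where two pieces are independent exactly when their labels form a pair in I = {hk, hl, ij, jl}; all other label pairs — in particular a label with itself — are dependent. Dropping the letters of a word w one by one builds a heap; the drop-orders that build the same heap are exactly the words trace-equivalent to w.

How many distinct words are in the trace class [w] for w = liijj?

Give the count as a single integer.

10

#0=l has no predecessor
#1=i depends on [0:l]
#2=i depends on [1:i]
#3=j has no predecessor
#4=j depends on [3:j]
sources: [0:l, 3:j]
N(rest) = Σ N(rest − s) over sources s of rest; N(one piece) = 1:
  size 1 → [2]=1  [4]=1
  size 2 → [1,2]=1  [2,4]=2  [3,4]=1
  size 3 → [0,1,2]=1  [1,2,4]=3  [2,3,4]=3
  first=0(l) contributes 6
  first=3(j) contributes 4
|[w]| = 10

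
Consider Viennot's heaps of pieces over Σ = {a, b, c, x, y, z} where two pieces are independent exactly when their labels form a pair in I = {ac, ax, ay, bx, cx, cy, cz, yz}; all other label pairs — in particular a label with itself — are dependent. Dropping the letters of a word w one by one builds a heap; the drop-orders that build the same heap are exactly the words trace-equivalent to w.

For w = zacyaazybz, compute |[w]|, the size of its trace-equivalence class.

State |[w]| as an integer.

piece 0:z — minimal
piece 1:a rests on {0:z}
piece 2:c — minimal
piece 3:y — minimal
piece 4:a rests on {1:a}
piece 5:a rests on {4:a}
piece 6:z rests on {5:a}
piece 7:y rests on {3:y}
piece 8:b rests on {2:c, 6:z, 7:y}
piece 9:z rests on {8:b}
minimal pieces: {0:z, 2:c, 3:y}
ways to finish when only these pieces remain (= sum over removing one remaining piece with nothing left below it):
  1 left: {9}→1
  2 left: {8,9}→1
  3 left: {2,8,9}→1  {6,8,9}→1  {7,8,9}→1
  4 left: {2,6,8,9}→2  {2,7,8,9}→2  {3,7,8,9}→1  {5,6,8,9}→1  {6,7,8,9}→2
  5 left: {2,3,7,8,9}→3  {2,5,6,8,9}→3  {2,6,7,8,9}→6  {3,6,7,8,9}→3  {4,5,6,8,9}→1  {5,6,7,8,9}→3
  6 left: {1,4,5,6,8,9}→1  {2,3,6,7,8,9}→12  {2,4,5,6,8,9}→4  {2,5,6,7,8,9}→12  {3,5,6,7,8,9}→6  {4,5,6,7,8,9}→4
  7 left: {0,1,4,5,6,8,9}→1  {1,2,4,5,6,8,9}→5  {1,4,5,6,7,8,9}→5  {2,3,5,6,7,8,9}→30  {2,4,5,6,7,8,9}→20  {3,4,5,6,7,8,9}→10
  8 left: {0,1,2,4,5,6,8,9}→6  {0,1,4,5,6,7,8,9}→6  {1,2,4,5,6,7,8,9}→30  {1,3,4,5,6,7,8,9}→15  {2,3,4,5,6,7,8,9}→60
  placing 0:z first → 105 extensions
  placing 2:c first → 21 extensions
  placing 3:y first → 42 extensions
total linear extensions = 168

168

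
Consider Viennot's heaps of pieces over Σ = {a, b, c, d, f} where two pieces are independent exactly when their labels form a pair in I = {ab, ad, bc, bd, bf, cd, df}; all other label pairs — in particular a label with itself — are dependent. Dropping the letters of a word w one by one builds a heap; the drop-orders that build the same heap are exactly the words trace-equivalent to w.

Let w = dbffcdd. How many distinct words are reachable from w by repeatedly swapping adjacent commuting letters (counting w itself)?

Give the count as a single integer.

140

piece 0:d — minimal
piece 1:b — minimal
piece 2:f — minimal
piece 3:f rests on {2:f}
piece 4:c rests on {3:f}
piece 5:d rests on {0:d}
piece 6:d rests on {5:d}
minimal pieces: {0:d, 1:b, 2:f}
ways to finish when only these pieces remain (= sum over removing one remaining piece with nothing left below it):
  1 left: {1}→1  {4}→1  {6}→1
  2 left: {1,4}→2  {1,6}→2  {3,4}→1  {4,6}→2  {5,6}→1
  3 left: {0,5,6}→1  {1,3,4}→3  {1,4,6}→6  {1,5,6}→3  {2,3,4}→1  {3,4,6}→3  {4,5,6}→3
  4 left: {0,1,5,6}→4  {0,4,5,6}→4  {1,2,3,4}→4  {1,3,4,6}→12  {1,4,5,6}→12  {2,3,4,6}→4  {3,4,5,6}→6
  5 left: {0,1,4,5,6}→20  {0,3,4,5,6}→10  {1,2,3,4,6}→20  {1,3,4,5,6}→30  {2,3,4,5,6}→10
  placing 0:d first → 60 extensions
  placing 1:b first → 20 extensions
  placing 2:f first → 60 extensions
total linear extensions = 140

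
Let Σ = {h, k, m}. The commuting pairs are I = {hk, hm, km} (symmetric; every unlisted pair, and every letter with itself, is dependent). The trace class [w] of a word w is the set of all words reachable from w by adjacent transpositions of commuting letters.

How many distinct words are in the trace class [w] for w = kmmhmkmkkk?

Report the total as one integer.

1260

drop 0:k onto floor
drop 1:m onto floor
drop 2:m onto {1:m}
drop 3:h onto floor
drop 4:m onto {2:m}
drop 5:k onto {0:k}
drop 6:m onto {4:m}
drop 7:k onto {5:k}
drop 8:k onto {7:k}
drop 9:k onto {8:k}
ground layer = {0:k, 1:m, 3:h}
drop-orders for the pieces not yet dropped (sum over which currently-grounded one goes next):
  1 to go: {3} 1  {6} 1  {9} 1
  2 to go: {3,6} 2  {3,9} 2  {4,6} 1  {6,9} 2  {8,9} 1
  3 to go: {2,4,6} 1  {3,4,6} 3  {3,6,9} 6  {3,8,9} 3  {4,6,9} 3  {6,8,9} 3  {7,8,9} 1
  4 to go: {1,2,4,6} 1  {2,3,4,6} 4  {2,4,6,9} 4  {3,4,6,9} 12  {3,6,8,9} 12  {3,7,8,9} 4  {4,6,8,9} 6  {5,7,8,9} 1  {6,7,8,9} 4
  5 to go: {0,5,7,8,9} 1  {1,2,3,4,6} 5  {1,2,4,6,9} 5  {2,3,4,6,9} 20  {2,4,6,8,9} 10  {3,4,6,8,9} 30  {3,5,7,8,9} 5  {3,6,7,8,9} 20  {4,6,7,8,9} 10  {5,6,7,8,9} 5
  6 to go: {0,3,5,7,8,9} 6  {0,5,6,7,8,9} 6  {1,2,3,4,6,9} 30  {1,2,4,6,8,9} 15  {2,3,4,6,8,9} 60  {2,4,6,7,8,9} 20  {3,4,6,7,8,9} 60  {3,5,6,7,8,9} 30  {4,5,6,7,8,9} 15
  7 to go: {0,3,5,6,7,8,9} 42  {0,4,5,6,7,8,9} 21  {1,2,3,4,6,8,9} 105  {1,2,4,6,7,8,9} 35  {2,3,4,6,7,8,9} 140  {2,4,5,6,7,8,9} 35  {3,4,5,6,7,8,9} 105
  8 to go: {0,2,4,5,6,7,8,9} 56  {0,3,4,5,6,7,8,9} 168  {1,2,3,4,6,7,8,9} 280  {1,2,4,5,6,7,8,9} 70  {2,3,4,5,6,7,8,9} 280
  if 0:k drops first: 630 orders
  if 1:m drops first: 504 orders
  if 3:h drops first: 126 orders
heap linearizations: 1260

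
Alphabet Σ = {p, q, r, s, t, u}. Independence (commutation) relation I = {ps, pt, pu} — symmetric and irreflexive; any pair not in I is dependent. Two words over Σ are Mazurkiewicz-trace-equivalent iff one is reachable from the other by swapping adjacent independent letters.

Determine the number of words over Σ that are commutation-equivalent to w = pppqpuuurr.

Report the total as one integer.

4

piece 0:p — minimal
piece 1:p rests on {0:p}
piece 2:p rests on {1:p}
piece 3:q rests on {2:p}
piece 4:p rests on {3:q}
piece 5:u rests on {3:q}
piece 6:u rests on {5:u}
piece 7:u rests on {6:u}
piece 8:r rests on {4:p, 7:u}
piece 9:r rests on {8:r}
minimal pieces: {0:p}
ways to finish when only these pieces remain (= sum over removing one remaining piece with nothing left below it):
  1 left: {9}→1
  2 left: {8,9}→1
  3 left: {4,8,9}→1  {7,8,9}→1
  4 left: {4,7,8,9}→2  {6,7,8,9}→1
  5 left: {4,6,7,8,9}→3  {5,6,7,8,9}→1
  6 left: {4,5,6,7,8,9}→4
  7 left: {3,4,5,6,7,8,9}→4
  8 left: {2,3,4,5,6,7,8,9}→4
  placing 0:p first → 4 extensions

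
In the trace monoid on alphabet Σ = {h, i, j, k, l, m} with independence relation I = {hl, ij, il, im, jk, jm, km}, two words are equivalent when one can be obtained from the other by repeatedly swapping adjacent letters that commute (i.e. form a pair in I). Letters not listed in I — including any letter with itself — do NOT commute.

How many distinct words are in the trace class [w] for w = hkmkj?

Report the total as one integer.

drop 0:h onto floor
drop 1:k onto {0:h}
drop 2:m onto {0:h}
drop 3:k onto {1:k}
drop 4:j onto {0:h}
ground layer = {0:h}
drop-orders for the pieces not yet dropped (sum over which currently-grounded one goes next):
  1 to go: {2} 1  {3} 1  {4} 1
  2 to go: {1,3} 1  {2,3} 2  {2,4} 2  {3,4} 2
  3 to go: {1,2,3} 3  {1,3,4} 3  {2,3,4} 6
  if 0:h drops first: 12 orders

12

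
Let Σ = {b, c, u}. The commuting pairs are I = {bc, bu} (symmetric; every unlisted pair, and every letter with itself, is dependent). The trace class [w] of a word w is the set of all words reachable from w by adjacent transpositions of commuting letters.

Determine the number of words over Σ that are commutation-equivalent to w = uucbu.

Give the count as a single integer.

drop 0:u onto floor
drop 1:u onto {0:u}
drop 2:c onto {1:u}
drop 3:b onto floor
drop 4:u onto {2:c}
ground layer = {0:u, 3:b}
drop-orders for the pieces not yet dropped (sum over which currently-grounded one goes next):
  1 to go: {3} 1  {4} 1
  2 to go: {2,4} 1  {3,4} 2
  3 to go: {1,2,4} 1  {2,3,4} 3
  if 0:u drops first: 4 orders
  if 3:b drops first: 1 orders
heap linearizations: 5

5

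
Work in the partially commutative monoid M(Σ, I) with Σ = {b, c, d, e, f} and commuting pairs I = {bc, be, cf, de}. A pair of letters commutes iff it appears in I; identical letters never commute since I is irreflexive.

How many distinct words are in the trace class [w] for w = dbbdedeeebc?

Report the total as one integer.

336

drop 0:d onto floor
drop 1:b onto {0:d}
drop 2:b onto {1:b}
drop 3:d onto {2:b}
drop 4:e onto floor
drop 5:d onto {3:d}
drop 6:e onto {4:e}
drop 7:e onto {6:e}
drop 8:e onto {7:e}
drop 9:b onto {5:d}
drop 10:c onto {5:d, 8:e}
ground layer = {0:d, 4:e}
drop-orders for the pieces not yet dropped (sum over which currently-grounded one goes next):
  1 to go: {9} 1  {10} 1
  2 to go: {8,10} 1  {9,10} 2
  3 to go: {5,9,10} 2  {7,8,10} 1  {8,9,10} 3
  4 to go: {3,5,9,10} 2  {5,8,9,10} 5  {6,7,8,10} 1  {7,8,9,10} 4
  5 to go: {2,3,5,9,10} 2  {3,5,8,9,10} 7  {4,6,7,8,10} 1  {5,7,8,9,10} 9  {6,7,8,9,10} 5
  6 to go: {1,2,3,5,9,10} 2  {2,3,5,8,9,10} 9  {3,5,7,8,9,10} 16  {4,6,7,8,9,10} 6  {5,6,7,8,9,10} 14
  7 to go: {0,1,2,3,5,9,10} 2  {1,2,3,5,8,9,10} 11  {2,3,5,7,8,9,10} 25  {3,5,6,7,8,9,10} 30  {4,5,6,7,8,9,10} 20
  8 to go: {0,1,2,3,5,8,9,10} 13  {1,2,3,5,7,8,9,10} 36  {2,3,5,6,7,8,9,10} 55  {3,4,5,6,7,8,9,10} 50
  9 to go: {0,1,2,3,5,7,8,9,10} 49  {1,2,3,5,6,7,8,9,10} 91  {2,3,4,5,6,7,8,9,10} 105
  if 0:d drops first: 196 orders
  if 4:e drops first: 140 orders
heap linearizations: 336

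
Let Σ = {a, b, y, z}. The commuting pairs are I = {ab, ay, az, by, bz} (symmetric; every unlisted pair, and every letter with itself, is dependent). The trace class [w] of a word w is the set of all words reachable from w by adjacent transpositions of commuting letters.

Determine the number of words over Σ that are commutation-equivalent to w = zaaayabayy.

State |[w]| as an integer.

drop 0:z onto floor
drop 1:a onto floor
drop 2:a onto {1:a}
drop 3:a onto {2:a}
drop 4:y onto {0:z}
drop 5:a onto {3:a}
drop 6:b onto floor
drop 7:a onto {5:a}
drop 8:y onto {4:y}
drop 9:y onto {8:y}
ground layer = {0:z, 1:a, 6:b}
drop-orders for the pieces not yet dropped (sum over which currently-grounded one goes next):
  1 to go: {6} 1  {7} 1  {9} 1
  2 to go: {5,7} 1  {6,7} 2  {6,9} 2  {7,9} 2  {8,9} 1
  3 to go: {3,5,7} 1  {4,8,9} 1  {5,6,7} 3  {5,7,9} 3  {6,7,9} 6  {6,8,9} 3  {7,8,9} 3
  4 to go: {0,4,8,9} 1  {2,3,5,7} 1  {3,5,6,7} 4  {3,5,7,9} 4  {4,6,8,9} 4  {4,7,8,9} 4  {5,6,7,9} 12  {5,7,8,9} 6  {6,7,8,9} 12
  5 to go: {0,4,6,8,9} 5  {0,4,7,8,9} 5  {1,2,3,5,7} 1  {2,3,5,6,7} 5  {2,3,5,7,9} 5  {3,5,6,7,9} 20  {3,5,7,8,9} 10  {4,5,7,8,9} 10  {4,6,7,8,9} 20  {5,6,7,8,9} 30
  6 to go: {0,4,5,7,8,9} 15  {0,4,6,7,8,9} 30  {1,2,3,5,6,7} 6  {1,2,3,5,7,9} 6  {2,3,5,6,7,9} 30  {2,3,5,7,8,9} 15  {3,4,5,7,8,9} 20  {3,5,6,7,8,9} 60  {4,5,6,7,8,9} 60
  7 to go: {0,3,4,5,7,8,9} 35  {0,4,5,6,7,8,9} 105  {1,2,3,5,6,7,9} 42  {1,2,3,5,7,8,9} 21  {2,3,4,5,7,8,9} 35  {2,3,5,6,7,8,9} 105  {3,4,5,6,7,8,9} 140
  8 to go: {0,2,3,4,5,7,8,9} 70  {0,3,4,5,6,7,8,9} 280  {1,2,3,4,5,7,8,9} 56  {1,2,3,5,6,7,8,9} 168  {2,3,4,5,6,7,8,9} 280
  if 0:z drops first: 504 orders
  if 1:a drops first: 630 orders
  if 6:b drops first: 126 orders
heap linearizations: 1260

1260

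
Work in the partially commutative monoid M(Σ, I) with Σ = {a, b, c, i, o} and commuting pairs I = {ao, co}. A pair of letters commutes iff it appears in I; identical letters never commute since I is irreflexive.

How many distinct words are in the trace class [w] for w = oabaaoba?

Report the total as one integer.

0(o) covers ∅
1(a) covers ∅
2(b) covers 0:o, 1:a
3(a) covers 2:b
4(a) covers 3:a
5(o) covers 2:b
6(b) covers 4:a, 5:o
7(a) covers 6:b
floor of heap: 0:o, 1:a
completions by unplaced set U, small U first (add the entries for U minus each lowest piece of U):
  |U|=1: {7}:1
  |U|=2: {6,7}:1
  |U|=3: {4,6,7}:1  {5,6,7}:1
  |U|=4: {3,4,6,7}:1  {4,5,6,7}:2
  |U|=5: {3,4,5,6,7}:3
  |U|=6: {2,3,4,5,6,7}:3
  start at 0(o): 3
  start at 1(a): 3
sum over floor = 6

6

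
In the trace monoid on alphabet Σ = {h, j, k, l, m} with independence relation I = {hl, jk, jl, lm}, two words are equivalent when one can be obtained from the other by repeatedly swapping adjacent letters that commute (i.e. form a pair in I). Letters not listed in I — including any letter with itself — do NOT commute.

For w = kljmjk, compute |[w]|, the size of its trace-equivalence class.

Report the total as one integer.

12

piece 0:k — minimal
piece 1:l rests on {0:k}
piece 2:j — minimal
piece 3:m rests on {0:k, 2:j}
piece 4:j rests on {3:m}
piece 5:k rests on {1:l, 3:m}
minimal pieces: {0:k, 2:j}
ways to finish when only these pieces remain (= sum over removing one remaining piece with nothing left below it):
  1 left: {4}→1  {5}→1
  2 left: {1,5}→1  {4,5}→2
  3 left: {1,4,5}→3  {3,4,5}→2
  4 left: {1,3,4,5}→5  {2,3,4,5}→2
  placing 0:k first → 7 extensions
  placing 2:j first → 5 extensions
total linear extensions = 12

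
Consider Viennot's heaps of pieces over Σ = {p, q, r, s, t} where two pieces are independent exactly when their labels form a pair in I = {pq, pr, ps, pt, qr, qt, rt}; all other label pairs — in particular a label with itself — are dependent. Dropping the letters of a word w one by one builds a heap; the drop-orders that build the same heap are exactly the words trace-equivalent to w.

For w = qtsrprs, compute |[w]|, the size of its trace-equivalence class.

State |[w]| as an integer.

14

piece 0:q — minimal
piece 1:t — minimal
piece 2:s rests on {0:q, 1:t}
piece 3:r rests on {2:s}
piece 4:p — minimal
piece 5:r rests on {3:r}
piece 6:s rests on {5:r}
minimal pieces: {0:q, 1:t, 4:p}
ways to finish when only these pieces remain (= sum over removing one remaining piece with nothing left below it):
  1 left: {4}→1  {6}→1
  2 left: {4,6}→2  {5,6}→1
  3 left: {3,5,6}→1  {4,5,6}→3
  4 left: {2,3,5,6}→1  {3,4,5,6}→4
  5 left: {0,2,3,5,6}→1  {1,2,3,5,6}→1  {2,3,4,5,6}→5
  placing 0:q first → 6 extensions
  placing 1:t first → 6 extensions
  placing 4:p first → 2 extensions
total linear extensions = 14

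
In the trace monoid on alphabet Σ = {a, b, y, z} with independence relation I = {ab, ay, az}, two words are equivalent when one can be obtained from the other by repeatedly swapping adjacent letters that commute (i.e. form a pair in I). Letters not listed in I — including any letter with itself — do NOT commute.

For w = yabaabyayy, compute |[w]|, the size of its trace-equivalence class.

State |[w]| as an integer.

210

#0=y has no predecessor
#1=a has no predecessor
#2=b depends on [0:y]
#3=a depends on [1:a]
#4=a depends on [3:a]
#5=b depends on [2:b]
#6=y depends on [5:b]
#7=a depends on [4:a]
#8=y depends on [6:y]
#9=y depends on [8:y]
sources: [0:y, 1:a]
N(rest) = Σ N(rest − s) over sources s of rest; N(one piece) = 1:
  size 1 → [7]=1  [9]=1
  size 2 → [4,7]=1  [7,9]=2  [8,9]=1
  size 3 → [3,4,7]=1  [4,7,9]=3  [6,8,9]=1  [7,8,9]=3
  size 4 → [1,3,4,7]=1  [3,4,7,9]=4  [4,7,8,9]=6  [5,6,8,9]=1  [6,7,8,9]=4
  size 5 → [1,3,4,7,9]=5  [2,5,6,8,9]=1  [3,4,7,8,9]=10  [4,6,7,8,9]=10  [5,6,7,8,9]=5
  size 6 → [0,2,5,6,8,9]=1  [1,3,4,7,8,9]=15  [2,5,6,7,8,9]=6  [3,4,6,7,8,9]=20  [4,5,6,7,8,9]=15
  size 7 → [0,2,5,6,7,8,9]=7  [1,3,4,6,7,8,9]=35  [2,4,5,6,7,8,9]=21  [3,4,5,6,7,8,9]=35
  size 8 → [0,2,4,5,6,7,8,9]=28  [1,3,4,5,6,7,8,9]=70  [2,3,4,5,6,7,8,9]=56
  first=0(y) contributes 126
  first=1(a) contributes 84
|[w]| = 210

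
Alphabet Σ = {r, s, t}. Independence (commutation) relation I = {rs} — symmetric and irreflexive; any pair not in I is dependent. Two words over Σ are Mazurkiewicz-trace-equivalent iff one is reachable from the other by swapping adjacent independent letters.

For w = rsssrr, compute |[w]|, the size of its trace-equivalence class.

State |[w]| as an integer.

20

piece 0:r — minimal
piece 1:s — minimal
piece 2:s rests on {1:s}
piece 3:s rests on {2:s}
piece 4:r rests on {0:r}
piece 5:r rests on {4:r}
minimal pieces: {0:r, 1:s}
ways to finish when only these pieces remain (= sum over removing one remaining piece with nothing left below it):
  1 left: {3}→1  {5}→1
  2 left: {2,3}→1  {3,5}→2  {4,5}→1
  3 left: {0,4,5}→1  {1,2,3}→1  {2,3,5}→3  {3,4,5}→3
  4 left: {0,3,4,5}→4  {1,2,3,5}→4  {2,3,4,5}→6
  placing 0:r first → 10 extensions
  placing 1:s first → 10 extensions
total linear extensions = 20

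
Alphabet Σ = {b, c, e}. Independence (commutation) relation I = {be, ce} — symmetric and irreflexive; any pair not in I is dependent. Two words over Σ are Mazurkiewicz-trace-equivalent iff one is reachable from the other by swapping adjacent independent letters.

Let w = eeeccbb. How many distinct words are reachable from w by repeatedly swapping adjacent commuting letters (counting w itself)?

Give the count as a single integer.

#0=e has no predecessor
#1=e depends on [0:e]
#2=e depends on [1:e]
#3=c has no predecessor
#4=c depends on [3:c]
#5=b depends on [4:c]
#6=b depends on [5:b]
sources: [0:e, 3:c]
N(rest) = Σ N(rest − s) over sources s of rest; N(one piece) = 1:
  size 1 → [2]=1  [6]=1
  size 2 → [1,2]=1  [2,6]=2  [5,6]=1
  size 3 → [0,1,2]=1  [1,2,6]=3  [2,5,6]=3  [4,5,6]=1
  size 4 → [0,1,2,6]=4  [1,2,5,6]=6  [2,4,5,6]=4  [3,4,5,6]=1
  size 5 → [0,1,2,5,6]=10  [1,2,4,5,6]=10  [2,3,4,5,6]=5
  first=0(e) contributes 15
  first=3(c) contributes 20
|[w]| = 35

35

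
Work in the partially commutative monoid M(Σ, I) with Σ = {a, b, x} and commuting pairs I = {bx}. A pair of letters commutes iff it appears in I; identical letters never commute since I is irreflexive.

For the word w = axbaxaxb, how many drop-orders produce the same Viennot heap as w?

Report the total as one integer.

piece 0:a — minimal
piece 1:x rests on {0:a}
piece 2:b rests on {0:a}
piece 3:a rests on {1:x, 2:b}
piece 4:x rests on {3:a}
piece 5:a rests on {4:x}
piece 6:x rests on {5:a}
piece 7:b rests on {5:a}
minimal pieces: {0:a}
ways to finish when only these pieces remain (= sum over removing one remaining piece with nothing left below it):
  1 left: {6}→1  {7}→1
  2 left: {6,7}→2
  3 left: {5,6,7}→2
  4 left: {4,5,6,7}→2
  5 left: {3,4,5,6,7}→2
  6 left: {1,3,4,5,6,7}→2  {2,3,4,5,6,7}→2
  placing 0:a first → 4 extensions

4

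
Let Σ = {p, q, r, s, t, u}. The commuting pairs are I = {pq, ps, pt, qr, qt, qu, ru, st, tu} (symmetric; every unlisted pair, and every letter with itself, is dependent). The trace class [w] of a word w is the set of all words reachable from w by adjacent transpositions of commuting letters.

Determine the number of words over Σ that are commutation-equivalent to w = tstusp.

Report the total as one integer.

piece 0:t — minimal
piece 1:s — minimal
piece 2:t rests on {0:t}
piece 3:u rests on {1:s}
piece 4:s rests on {3:u}
piece 5:p rests on {3:u}
minimal pieces: {0:t, 1:s}
ways to finish when only these pieces remain (= sum over removing one remaining piece with nothing left below it):
  1 left: {2}→1  {4}→1  {5}→1
  2 left: {0,2}→1  {2,4}→2  {2,5}→2  {4,5}→2
  3 left: {0,2,4}→3  {0,2,5}→3  {2,4,5}→6  {3,4,5}→2
  4 left: {0,2,4,5}→12  {1,3,4,5}→2  {2,3,4,5}→8
  placing 0:t first → 10 extensions
  placing 1:s first → 20 extensions
total linear extensions = 30

30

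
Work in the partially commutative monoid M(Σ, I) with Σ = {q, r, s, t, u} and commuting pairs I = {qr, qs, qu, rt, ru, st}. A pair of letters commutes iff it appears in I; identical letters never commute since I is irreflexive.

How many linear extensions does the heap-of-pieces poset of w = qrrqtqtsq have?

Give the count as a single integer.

#0=q has no predecessor
#1=r has no predecessor
#2=r depends on [1:r]
#3=q depends on [0:q]
#4=t depends on [3:q]
#5=q depends on [4:t]
#6=t depends on [5:q]
#7=s depends on [2:r]
#8=q depends on [6:t]
sources: [0:q, 1:r]
N(rest) = Σ N(rest − s) over sources s of rest; N(one piece) = 1:
  size 1 → [7]=1  [8]=1
  size 2 → [2,7]=1  [6,8]=1  [7,8]=2
  size 3 → [1,2,7]=1  [2,7,8]=3  [5,6,8]=1  [6,7,8]=3
  size 4 → [1,2,7,8]=4  [2,6,7,8]=6  [4,5,6,8]=1  [5,6,7,8]=4
  size 5 → [1,2,6,7,8]=10  [2,5,6,7,8]=10  [3,4,5,6,8]=1  [4,5,6,7,8]=5
  size 6 → [0,3,4,5,6,8]=1  [1,2,5,6,7,8]=20  [2,4,5,6,7,8]=15  [3,4,5,6,7,8]=6
  size 7 → [0,3,4,5,6,7,8]=7  [1,2,4,5,6,7,8]=35  [2,3,4,5,6,7,8]=21
  first=0(q) contributes 56
  first=1(r) contributes 28
|[w]| = 84

84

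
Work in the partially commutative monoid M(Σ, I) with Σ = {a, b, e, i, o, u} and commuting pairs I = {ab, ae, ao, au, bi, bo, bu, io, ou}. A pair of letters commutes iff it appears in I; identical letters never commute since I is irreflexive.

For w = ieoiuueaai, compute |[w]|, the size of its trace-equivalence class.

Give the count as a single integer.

55

piece 0:i — minimal
piece 1:e rests on {0:i}
piece 2:o rests on {1:e}
piece 3:i rests on {1:e}
piece 4:u rests on {3:i}
piece 5:u rests on {4:u}
piece 6:e rests on {2:o, 5:u}
piece 7:a rests on {3:i}
piece 8:a rests on {7:a}
piece 9:i rests on {6:e, 8:a}
minimal pieces: {0:i}
ways to finish when only these pieces remain (= sum over removing one remaining piece with nothing left below it):
  1 left: {9}→1
  2 left: {6,9}→1  {8,9}→1
  3 left: {2,6,9}→1  {5,6,9}→1  {6,8,9}→2  {7,8,9}→1
  4 left: {2,5,6,9}→2  {2,6,8,9}→3  {4,5,6,9}→1  {5,6,8,9}→3  {6,7,8,9}→3
  5 left: {2,4,5,6,9}→3  {2,5,6,8,9}→8  {2,6,7,8,9}→6  {4,5,6,8,9}→4  {5,6,7,8,9}→6
  6 left: {2,4,5,6,8,9}→15  {2,5,6,7,8,9}→20  {4,5,6,7,8,9}→10
  7 left: {2,4,5,6,7,8,9}→45  {3,4,5,6,7,8,9}→10
  8 left: {2,3,4,5,6,7,8,9}→55
  placing 0:i first → 55 extensions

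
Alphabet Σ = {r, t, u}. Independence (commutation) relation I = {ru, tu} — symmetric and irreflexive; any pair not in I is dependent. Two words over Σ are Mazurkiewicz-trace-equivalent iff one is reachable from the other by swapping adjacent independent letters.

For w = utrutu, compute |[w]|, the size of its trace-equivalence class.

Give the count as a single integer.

0(u) covers ∅
1(t) covers ∅
2(r) covers 1:t
3(u) covers 0:u
4(t) covers 2:r
5(u) covers 3:u
floor of heap: 0:u, 1:t
completions by unplaced set U, small U first (add the entries for U minus each lowest piece of U):
  |U|=1: {4}:1  {5}:1
  |U|=2: {2,4}:1  {3,5}:1  {4,5}:2
  |U|=3: {0,3,5}:1  {1,2,4}:1  {2,4,5}:3  {3,4,5}:3
  |U|=4: {0,3,4,5}:4  {1,2,4,5}:4  {2,3,4,5}:6
  start at 0(u): 10
  start at 1(t): 10
sum over floor = 20

20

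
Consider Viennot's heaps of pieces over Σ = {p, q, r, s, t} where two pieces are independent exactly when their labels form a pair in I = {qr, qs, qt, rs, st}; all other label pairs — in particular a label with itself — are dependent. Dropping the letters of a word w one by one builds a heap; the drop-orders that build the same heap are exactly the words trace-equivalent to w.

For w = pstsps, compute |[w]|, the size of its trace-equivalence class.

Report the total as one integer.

3

drop 0:p onto floor
drop 1:s onto {0:p}
drop 2:t onto {0:p}
drop 3:s onto {1:s}
drop 4:p onto {2:t, 3:s}
drop 5:s onto {4:p}
ground layer = {0:p}
drop-orders for the pieces not yet dropped (sum over which currently-grounded one goes next):
  1 to go: {5} 1
  2 to go: {4,5} 1
  3 to go: {2,4,5} 1  {3,4,5} 1
  4 to go: {1,3,4,5} 1  {2,3,4,5} 2
  if 0:p drops first: 3 orders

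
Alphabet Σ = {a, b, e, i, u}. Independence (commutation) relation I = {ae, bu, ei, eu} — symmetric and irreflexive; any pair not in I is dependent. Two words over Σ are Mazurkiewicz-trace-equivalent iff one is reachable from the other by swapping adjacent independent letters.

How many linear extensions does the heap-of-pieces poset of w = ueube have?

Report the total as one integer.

drop 0:u onto floor
drop 1:e onto floor
drop 2:u onto {0:u}
drop 3:b onto {1:e}
drop 4:e onto {3:b}
ground layer = {0:u, 1:e}
drop-orders for the pieces not yet dropped (sum over which currently-grounded one goes next):
  1 to go: {2} 1  {4} 1
  2 to go: {0,2} 1  {2,4} 2  {3,4} 1
  3 to go: {0,2,4} 3  {1,3,4} 1  {2,3,4} 3
  if 0:u drops first: 4 orders
  if 1:e drops first: 6 orders
heap linearizations: 10

10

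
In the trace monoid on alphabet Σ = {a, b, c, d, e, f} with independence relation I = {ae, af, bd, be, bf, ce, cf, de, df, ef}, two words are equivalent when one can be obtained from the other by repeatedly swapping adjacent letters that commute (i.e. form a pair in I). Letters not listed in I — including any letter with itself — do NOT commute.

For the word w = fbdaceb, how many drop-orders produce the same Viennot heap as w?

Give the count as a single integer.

84

piece 0:f — minimal
piece 1:b — minimal
piece 2:d — minimal
piece 3:a rests on {1:b, 2:d}
piece 4:c rests on {3:a}
piece 5:e — minimal
piece 6:b rests on {4:c}
minimal pieces: {0:f, 1:b, 2:d, 5:e}
ways to finish when only these pieces remain (= sum over removing one remaining piece with nothing left below it):
  1 left: {0}→1  {5}→1  {6}→1
  2 left: {0,5}→2  {0,6}→2  {4,6}→1  {5,6}→2
  3 left: {0,4,6}→3  {0,5,6}→6  {3,4,6}→1  {4,5,6}→3
  4 left: {0,3,4,6}→4  {0,4,5,6}→12  {1,3,4,6}→1  {2,3,4,6}→1  {3,4,5,6}→4
  5 left: {0,1,3,4,6}→5  {0,2,3,4,6}→5  {0,3,4,5,6}→20  {1,2,3,4,6}→2  {1,3,4,5,6}→5  {2,3,4,5,6}→5
  placing 0:f first → 12 extensions
  placing 1:b first → 30 extensions
  placing 2:d first → 30 extensions
  placing 5:e first → 12 extensions
total linear extensions = 84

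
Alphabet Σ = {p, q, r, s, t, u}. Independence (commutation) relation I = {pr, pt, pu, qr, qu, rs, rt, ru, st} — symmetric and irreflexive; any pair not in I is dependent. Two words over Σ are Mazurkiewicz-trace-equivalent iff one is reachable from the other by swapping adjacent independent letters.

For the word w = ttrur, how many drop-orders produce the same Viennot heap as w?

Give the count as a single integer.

#0=t has no predecessor
#1=t depends on [0:t]
#2=r has no predecessor
#3=u depends on [1:t]
#4=r depends on [2:r]
sources: [0:t, 2:r]
N(rest) = Σ N(rest − s) over sources s of rest; N(one piece) = 1:
  size 1 → [3]=1  [4]=1
  size 2 → [1,3]=1  [2,4]=1  [3,4]=2
  size 3 → [0,1,3]=1  [1,3,4]=3  [2,3,4]=3
  first=0(t) contributes 6
  first=2(r) contributes 4
|[w]| = 10

10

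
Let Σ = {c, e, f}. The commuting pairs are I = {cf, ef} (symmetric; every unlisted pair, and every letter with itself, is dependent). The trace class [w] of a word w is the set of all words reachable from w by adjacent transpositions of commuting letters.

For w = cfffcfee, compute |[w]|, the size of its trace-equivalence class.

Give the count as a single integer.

70

drop 0:c onto floor
drop 1:f onto floor
drop 2:f onto {1:f}
drop 3:f onto {2:f}
drop 4:c onto {0:c}
drop 5:f onto {3:f}
drop 6:e onto {4:c}
drop 7:e onto {6:e}
ground layer = {0:c, 1:f}
drop-orders for the pieces not yet dropped (sum over which currently-grounded one goes next):
  1 to go: {5} 1  {7} 1
  2 to go: {3,5} 1  {5,7} 2  {6,7} 1
  3 to go: {2,3,5} 1  {3,5,7} 3  {4,6,7} 1  {5,6,7} 3
  4 to go: {0,4,6,7} 1  {1,2,3,5} 1  {2,3,5,7} 4  {3,5,6,7} 6  {4,5,6,7} 4
  5 to go: {0,4,5,6,7} 5  {1,2,3,5,7} 5  {2,3,5,6,7} 10  {3,4,5,6,7} 10
  6 to go: {0,3,4,5,6,7} 15  {1,2,3,5,6,7} 15  {2,3,4,5,6,7} 20
  if 0:c drops first: 35 orders
  if 1:f drops first: 35 orders
heap linearizations: 70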